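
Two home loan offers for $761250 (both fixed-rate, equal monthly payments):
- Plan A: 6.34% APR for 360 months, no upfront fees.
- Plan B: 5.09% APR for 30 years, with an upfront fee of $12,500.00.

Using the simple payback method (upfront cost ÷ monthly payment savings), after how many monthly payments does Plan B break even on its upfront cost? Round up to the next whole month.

Plan A: monthly rate = 6.34%/12 = 0.0052833; payment = 761,250 × 0.0052833 / (1 − (1+0.0052833)^−360) = $4,731.80.
Plan B: at 5.09% the monthly rate is 0.0042417, so the payment is 761,250 × 0.0042417 / (1 − 1.0042417^−360) = $4,128.53.
Monthly savings = $4,731.80 − $4,128.53 = $603.27.
Break-even = $12,500.00 / $603.27 = 20.72 → 21 months.

21 months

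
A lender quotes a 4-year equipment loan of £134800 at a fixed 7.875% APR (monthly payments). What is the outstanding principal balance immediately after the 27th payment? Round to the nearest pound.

With monthly rate i = 7.875%/12 = 0.0065625, the balance after k of n payments is P · [(1+i)^n − (1+i)^k] / [(1+i)^n − 1].
(1+0.0065625)^48 = 1.36884991 and (1+0.0065625)^27 = 1.19316404, so the balance is 134,800 × (1.36884991 − 1.19316404) / (1.36884991 − 1) = £64,206.21.

£64,206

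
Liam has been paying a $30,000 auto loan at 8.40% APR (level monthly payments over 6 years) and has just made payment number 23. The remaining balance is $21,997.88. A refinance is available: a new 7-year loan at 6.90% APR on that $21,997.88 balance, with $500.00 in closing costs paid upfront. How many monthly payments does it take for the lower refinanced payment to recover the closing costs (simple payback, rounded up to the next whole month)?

Current payment = 30,000 × 8.4%/12 / (1 − (1+0.0070000)^−72) = $531.88.
Refinanced payment = 21,997.88 × 0.0057500 / (1 − (1+0.0057500)^−84) = $330.93.
Monthly savings = $531.88 − $330.93 = $200.95.
Break-even = $500.00 / $200.95 = 2.49 → 3 months.

3 months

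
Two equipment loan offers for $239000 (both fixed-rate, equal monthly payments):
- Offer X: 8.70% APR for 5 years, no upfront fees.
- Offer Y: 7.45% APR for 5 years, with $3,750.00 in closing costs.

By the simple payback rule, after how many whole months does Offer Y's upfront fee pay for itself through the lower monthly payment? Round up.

Offer X: at 8.70% the monthly rate is 0.0072500, so the payment is 239,000 × 0.0072500 / (1 − 1.0072500^−60) = $4,926.52.
Offer Y: at 7.45% the monthly rate is 0.0062083, so the payment is 239,000 × 0.0062083 / (1 − 1.0062083^−60) = $4,783.39.
Monthly savings = $4,926.52 − $4,783.39 = $143.13.
Break-even = $3,750.00 / $143.13 = 26.20 → 27 months.

27 months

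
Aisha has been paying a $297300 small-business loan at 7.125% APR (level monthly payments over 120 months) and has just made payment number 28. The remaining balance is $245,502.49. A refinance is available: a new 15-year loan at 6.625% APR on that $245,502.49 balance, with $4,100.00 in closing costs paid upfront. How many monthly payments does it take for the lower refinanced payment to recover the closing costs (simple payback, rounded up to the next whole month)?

4 months

Current payment = 297,300 × 7.125%/12 / (1 − (1+0.0059375)^−120) = $3,471.09.
Refinanced payment = 245,502.49 × 0.0055208 / (1 − (1+0.0055208)^−180) = $2,155.50.
Monthly savings = $3,471.09 − $2,155.50 = $1,315.59.
Break-even = $4,100.00 / $1,315.59 = 3.12 → 4 months.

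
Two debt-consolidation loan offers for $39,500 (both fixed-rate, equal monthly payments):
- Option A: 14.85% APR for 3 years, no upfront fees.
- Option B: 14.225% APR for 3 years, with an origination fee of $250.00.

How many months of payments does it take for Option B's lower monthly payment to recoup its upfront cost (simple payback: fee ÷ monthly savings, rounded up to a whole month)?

Option A: monthly rate = 14.85%/12 = 0.0123750; payment = 39,500 × 0.0123750 / (1 − (1+0.0123750)^−36) = $1,366.38.
Option B: at 14.225% the monthly rate is 0.0118542, so the payment is 39,500 × 0.0118542 / (1 − 1.0118542^−36) = $1,354.34.
Monthly savings = $1,366.38 − $1,354.34 = $12.04.
Break-even = $250.00 / $12.04 = 20.76 → 21 months.

21 months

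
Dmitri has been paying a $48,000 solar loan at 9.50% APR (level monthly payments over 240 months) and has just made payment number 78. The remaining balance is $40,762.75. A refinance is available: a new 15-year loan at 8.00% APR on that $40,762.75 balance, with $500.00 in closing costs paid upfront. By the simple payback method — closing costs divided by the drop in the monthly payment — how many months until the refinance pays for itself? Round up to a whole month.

Current payment = 48,000 × 9.5%/12 / (1 − (1+0.0079167)^−240) = $447.42.
Refinanced payment = 40,762.75 × 0.0066667 / (1 − (1+0.0066667)^−180) = $389.55.
Monthly savings = $447.42 − $389.55 = $57.87.
Break-even = $500.00 / $57.87 = 8.64 → 9 months.

9 months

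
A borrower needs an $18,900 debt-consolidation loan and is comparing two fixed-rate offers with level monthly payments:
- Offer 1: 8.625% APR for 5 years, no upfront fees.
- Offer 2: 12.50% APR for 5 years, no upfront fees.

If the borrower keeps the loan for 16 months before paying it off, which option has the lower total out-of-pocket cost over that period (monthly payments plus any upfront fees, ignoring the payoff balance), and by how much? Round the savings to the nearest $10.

Offer 1: at 8.625% the monthly rate is 0.0071875, so the payment is 18,900 × 0.0071875 / (1 − 1.0071875^−60) = $388.90.
Offer 2: monthly rate = 12.5%/12 = 0.0104167; payment = 18,900 × 0.0104167 / (1 − (1+0.0104167)^−60) = $425.21.
Over 16 months: Offer 1 costs 16 × $388.90 = $6,222.40; Offer 2 costs 16 × $425.21 = $6,803.36.
Offer 1 is cheaper by $6,803.36 − $6,222.40 = $580.96.

Offer 1 by $580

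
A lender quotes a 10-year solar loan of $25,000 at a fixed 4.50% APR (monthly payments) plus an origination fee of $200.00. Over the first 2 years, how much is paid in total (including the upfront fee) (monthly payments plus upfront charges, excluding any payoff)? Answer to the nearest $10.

$6,420

Monthly rate = 4.5%/12 = 0.0037500; payment = 25,000 × 0.0037500 / (1 − (1+0.0037500)^−120) = $259.10.
Total outlay = 24 × $259.10 + $200.00 = $6,418.40.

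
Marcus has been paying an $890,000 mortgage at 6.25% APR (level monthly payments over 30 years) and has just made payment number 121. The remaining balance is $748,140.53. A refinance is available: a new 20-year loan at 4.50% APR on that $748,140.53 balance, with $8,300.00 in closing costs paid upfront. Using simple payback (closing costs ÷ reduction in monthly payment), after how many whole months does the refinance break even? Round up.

Current payment = 890,000 × 6.25%/12 / (1 − (1+0.0052083)^−360) = $5,479.88.
Refinanced payment = 748,140.53 × 0.0037500 / (1 − (1+0.0037500)^−240) = $4,733.11.
Monthly savings = $5,479.88 − $4,733.11 = $746.77.
Break-even = $8,300.00 / $746.77 = 11.11 → 12 months.

12 months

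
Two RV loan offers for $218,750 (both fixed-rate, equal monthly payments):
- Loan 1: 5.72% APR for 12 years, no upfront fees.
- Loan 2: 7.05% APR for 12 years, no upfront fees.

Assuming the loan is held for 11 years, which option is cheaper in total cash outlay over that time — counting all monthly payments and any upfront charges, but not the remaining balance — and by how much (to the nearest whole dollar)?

Loan 1: at 5.72% the monthly rate is 0.0047667, so the payment is 218,750 × 0.0047667 / (1 − 1.0047667^−144) = $2,103.11.
Loan 2: at 7.05% the monthly rate is 0.0058750, so the payment is 218,750 × 0.0058750 / (1 − 1.0058750^−144) = $2,255.42.
Over 132 months: Loan 1 costs 132 × $2,103.11 = $277,610.52; Loan 2 costs 132 × $2,255.42 = $297,715.44.
Loan 1 is cheaper by $297,715.44 − $277,610.52 = $20,104.92.

Loan 1 by $20,105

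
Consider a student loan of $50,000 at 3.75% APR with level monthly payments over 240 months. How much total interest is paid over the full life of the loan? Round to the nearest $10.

$21,150

At 3.75% the monthly rate is 0.0031250, so the payment is 50,000 × 0.0031250 / (1 − 1.0031250^−240) = $296.44.
Total paid = 240 × $296.44 = $71,145.60; interest = $71,145.60 − $50,000 = $21,145.60.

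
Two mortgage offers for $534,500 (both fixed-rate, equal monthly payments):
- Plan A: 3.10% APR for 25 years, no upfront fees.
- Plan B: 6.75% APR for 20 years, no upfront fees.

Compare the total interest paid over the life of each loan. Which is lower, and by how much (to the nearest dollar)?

Plan A by $206,631

Plan A: monthly rate = 3.1%/12 = 0.0025833; payment = 534,500 × 0.0025833 / (1 − (1+0.0025833)^−300) = $2,562.55.
Total interest on Plan A = 300 × $2,562.55 − $534,500 = $234,265.00.
Plan B: monthly rate = 6.75%/12 = 0.0056250; payment = 534,500 × 0.0056250 / (1 − (1+0.0056250)^−240) = $4,064.15.
Total interest on Plan B = 240 × $4,064.15 − $534,500 = $440,896.00.
Plan A is lower by $206,631.00.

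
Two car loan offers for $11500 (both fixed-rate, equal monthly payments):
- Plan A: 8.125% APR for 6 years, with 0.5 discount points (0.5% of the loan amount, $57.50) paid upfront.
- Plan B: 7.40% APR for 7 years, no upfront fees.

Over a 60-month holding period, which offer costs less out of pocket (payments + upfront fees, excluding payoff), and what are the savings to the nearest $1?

Plan B by $1,648

Plan A: at 8.125% the monthly rate is 0.0067708, so the payment is 11,500 × 0.0067708 / (1 − 1.0067708^−72) = $202.33.
Plan B: monthly rate = 7.4%/12 = 0.0061667; payment = 11,500 × 0.0061667 / (1 − (1+0.0061667)^−84) = $175.82.
Over 60 months: Plan A costs 60 × $202.33 + $57.50 = $12,197.30; Plan B costs 60 × $175.82 = $10,549.20.
Plan B is cheaper by $12,197.30 − $10,549.20 = $1,648.10.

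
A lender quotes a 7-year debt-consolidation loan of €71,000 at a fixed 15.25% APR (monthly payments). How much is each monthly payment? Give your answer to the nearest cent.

At 15.25% the monthly rate is 0.0127083, so the payment is 71,000 × 0.0127083 / (1 − 1.0127083^−84) = €1,380.05.

€1,380.05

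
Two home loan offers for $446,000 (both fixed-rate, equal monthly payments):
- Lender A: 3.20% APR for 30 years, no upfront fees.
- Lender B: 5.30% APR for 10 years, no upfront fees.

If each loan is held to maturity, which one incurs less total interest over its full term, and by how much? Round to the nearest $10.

Lender A: monthly rate = 3.2%/12 = 0.0026667; payment = 446,000 × 0.0026667 / (1 − (1+0.0026667)^−360) = $1,928.80.
Total interest on Lender A = 360 × $1,928.80 − $446,000 = $248,368.00.
Lender B: monthly rate = 5.3%/12 = 0.0044167; payment = 446,000 × 0.0044167 / (1 − (1+0.0044167)^−120) = $4,796.19.
Total interest on Lender B = 120 × $4,796.19 − $446,000 = $129,542.80.
Lender B is lower by $118,825.20.

Lender B by $118,830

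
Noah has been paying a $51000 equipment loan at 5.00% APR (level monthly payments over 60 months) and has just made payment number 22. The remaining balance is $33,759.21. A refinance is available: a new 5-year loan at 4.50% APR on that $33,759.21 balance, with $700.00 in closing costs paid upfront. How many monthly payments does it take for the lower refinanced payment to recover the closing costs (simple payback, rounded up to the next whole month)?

Current payment = 51,000 × 5%/12 / (1 − (1+0.0041667)^−60) = $962.43.
Refinanced payment = 33,759.21 × 0.0037500 / (1 − (1+0.0037500)^−60) = $629.37.
Monthly savings = $962.43 − $629.37 = $333.06.
Break-even = $700.00 / $333.06 = 2.10 → 3 months.

3 months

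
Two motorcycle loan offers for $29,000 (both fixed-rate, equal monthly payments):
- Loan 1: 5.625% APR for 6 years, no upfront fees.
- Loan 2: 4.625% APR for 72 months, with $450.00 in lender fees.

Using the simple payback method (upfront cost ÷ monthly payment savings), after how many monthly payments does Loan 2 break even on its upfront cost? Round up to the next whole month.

Loan 1: monthly rate = 5.625%/12 = 0.0046875; payment = 29,000 × 0.0046875 / (1 − (1+0.0046875)^−72) = $475.50.
Loan 2: monthly rate = 4.625%/12 = 0.0038542; payment = 29,000 × 0.0038542 / (1 − (1+0.0038542)^−72) = $462.02.
Monthly savings = $475.50 − $462.02 = $13.48.
Break-even = $450.00 / $13.48 = 33.38 → 34 months.

34 months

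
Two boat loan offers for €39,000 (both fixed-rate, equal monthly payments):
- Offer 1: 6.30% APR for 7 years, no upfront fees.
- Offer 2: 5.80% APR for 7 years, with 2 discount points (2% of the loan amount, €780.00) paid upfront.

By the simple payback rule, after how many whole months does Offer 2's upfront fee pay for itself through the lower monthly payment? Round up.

84 months

Offer 1: at 6.30% the monthly rate is 0.0052500, so the payment is 39,000 × 0.0052500 / (1 − 1.0052500^−84) = €575.36.
Offer 2: at 5.80% the monthly rate is 0.0048333, so the payment is 39,000 × 0.0048333 / (1 − 1.0048333^−84) = €566.00.
Monthly savings = €575.36 − €566.00 = €9.36.
Break-even = €780.00 / €9.36 = 83.33 → 84 months.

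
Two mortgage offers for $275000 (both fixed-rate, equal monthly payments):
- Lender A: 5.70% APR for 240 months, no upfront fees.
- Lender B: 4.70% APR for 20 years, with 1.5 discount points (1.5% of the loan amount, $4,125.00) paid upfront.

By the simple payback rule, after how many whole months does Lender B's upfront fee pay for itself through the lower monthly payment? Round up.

Lender A: monthly rate = 5.7%/12 = 0.0047500; payment = 275,000 × 0.0047500 / (1 − (1+0.0047500)^−240) = $1,922.89.
Lender B: monthly rate = 4.7%/12 = 0.0039167; payment = 275,000 × 0.0039167 / (1 − (1+0.0039167)^−240) = $1,769.61.
Monthly savings = $1,922.89 − $1,769.61 = $153.28.
Break-even = $4,125.00 / $153.28 = 26.91 → 27 months.

27 months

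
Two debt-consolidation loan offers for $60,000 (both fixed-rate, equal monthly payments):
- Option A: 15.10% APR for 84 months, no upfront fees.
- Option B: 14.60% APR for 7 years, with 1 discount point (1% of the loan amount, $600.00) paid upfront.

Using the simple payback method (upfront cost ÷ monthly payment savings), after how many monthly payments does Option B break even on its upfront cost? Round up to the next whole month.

36 months

Option A: monthly rate = 15.1%/12 = 0.0125833; payment = 60,000 × 0.0125833 / (1 − (1+0.0125833)^−84) = $1,161.17.
Option B: monthly rate = 14.6%/12 = 0.0121667; payment = 60,000 × 0.0121667 / (1 − (1+0.0121667)^−84) = $1,144.38.
Monthly savings = $1,161.17 − $1,144.38 = $16.79.
Break-even = $600.00 / $16.79 = 35.74 → 36 months.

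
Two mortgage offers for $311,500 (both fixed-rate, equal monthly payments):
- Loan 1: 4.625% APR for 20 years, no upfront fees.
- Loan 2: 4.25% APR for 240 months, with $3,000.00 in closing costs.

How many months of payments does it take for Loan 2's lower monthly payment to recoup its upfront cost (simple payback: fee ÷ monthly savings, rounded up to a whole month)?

48 months

Loan 1: at 4.625% the monthly rate is 0.0038542, so the payment is 311,500 × 0.0038542 / (1 − 1.0038542^−240) = $1,991.78.
Loan 2: at 4.25% the monthly rate is 0.0035417, so the payment is 311,500 × 0.0035417 / (1 − 1.0035417^−240) = $1,928.92.
Monthly savings = $1,991.78 − $1,928.92 = $62.86.
Break-even = $3,000.00 / $62.86 = 47.73 → 48 months.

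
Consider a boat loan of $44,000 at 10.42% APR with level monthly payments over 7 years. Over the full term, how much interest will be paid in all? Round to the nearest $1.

$18,163

Monthly rate = 10.42%/12 = 0.0086833; payment = 44,000 × 0.0086833 / (1 − (1+0.0086833)^−84) = $740.04.
Total paid = 84 × $740.04 = $62,163.36; interest = $62,163.36 − $44,000 = $18,163.36.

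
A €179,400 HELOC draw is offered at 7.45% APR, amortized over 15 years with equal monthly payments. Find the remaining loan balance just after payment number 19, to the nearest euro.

€168,462

With monthly rate i = 7.45%/12 = 0.0062083, the balance after k of n payments is P · [(1+i)^n − (1+i)^k] / [(1+i)^n − 1].
(1+0.0062083)^180 = 3.04665840 and (1+0.0062083)^19 = 1.12478699, so the balance is 179,400 × (3.04665840 − 1.12478699) / (3.04665840 − 1) = €168,461.79.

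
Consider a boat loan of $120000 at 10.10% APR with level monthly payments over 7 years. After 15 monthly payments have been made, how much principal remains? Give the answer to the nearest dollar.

With monthly rate i = 10.1%/12 = 0.0084167, the balance after k of n payments is P · [(1+i)^n − (1+i)^k] / [(1+i)^n − 1].
(1+0.0084167)^84 = 2.02190735 and (1+0.0084167)^15 = 1.13396650, so the balance is 120,000 × (2.02190735 − 1.13396650) / (2.02190735 − 1) = $104,268.65.

$104,269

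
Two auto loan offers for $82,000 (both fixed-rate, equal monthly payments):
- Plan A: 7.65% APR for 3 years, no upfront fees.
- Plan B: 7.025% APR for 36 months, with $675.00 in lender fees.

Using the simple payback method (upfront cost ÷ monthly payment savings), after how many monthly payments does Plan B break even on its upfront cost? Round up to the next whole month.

Plan A: at 7.65% the monthly rate is 0.0063750, so the payment is 82,000 × 0.0063750 / (1 − 1.0063750^−36) = $2,556.36.
Plan B: at 7.025% the monthly rate is 0.0058542, so the payment is 82,000 × 0.0058542 / (1 − 1.0058542^−36) = $2,532.86.
Monthly savings = $2,556.36 − $2,532.86 = $23.50.
Break-even = $675.00 / $23.50 = 28.72 → 29 months.

29 months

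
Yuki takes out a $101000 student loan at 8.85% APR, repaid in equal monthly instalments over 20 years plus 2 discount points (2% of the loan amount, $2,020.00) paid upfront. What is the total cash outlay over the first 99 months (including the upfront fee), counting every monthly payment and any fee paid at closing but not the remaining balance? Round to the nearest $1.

Monthly rate = 8.85%/12 = 0.0073750; payment = 101,000 × 0.0073750 / (1 − (1+0.0073750)^−240) = $899.00.
Total outlay = 99 × $899.00 + $2,020.00 = $91,021.00.

$91,021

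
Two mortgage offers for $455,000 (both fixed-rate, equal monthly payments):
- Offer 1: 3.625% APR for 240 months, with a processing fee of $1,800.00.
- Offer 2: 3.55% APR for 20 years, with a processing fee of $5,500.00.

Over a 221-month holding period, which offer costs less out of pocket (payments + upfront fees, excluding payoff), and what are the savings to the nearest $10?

Offer 1: at 3.625% the monthly rate is 0.0030208, so the payment is 455,000 × 0.0030208 / (1 − 1.0030208^−240) = $2,668.14.
Offer 2: at 3.55% the monthly rate is 0.0029583, so the payment is 455,000 × 0.0029583 / (1 − 1.0029583^−240) = $2,650.52.
Over 221 months: Offer 1 costs 221 × $2,668.14 + $1,800.00 = $591,458.94; Offer 2 costs 221 × $2,650.52 + $5,500.00 = $591,264.92.
Offer 2 is cheaper by $591,458.94 − $591,264.92 = $194.02.

Offer 2 by $190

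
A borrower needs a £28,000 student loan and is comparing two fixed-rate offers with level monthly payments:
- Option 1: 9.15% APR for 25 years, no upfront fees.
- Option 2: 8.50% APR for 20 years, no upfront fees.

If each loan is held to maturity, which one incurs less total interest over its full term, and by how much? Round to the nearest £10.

Option 2 by £13,040

Option 1: at 9.15% the monthly rate is 0.0076250, so the payment is 28,000 × 0.0076250 / (1 − 1.0076250^−300) = £237.86.
Total interest on Option 1 = 300 × £237.86 − £28,000 = £43,358.00.
Option 2: monthly rate = 8.5%/12 = 0.0070833; payment = 28,000 × 0.0070833 / (1 − (1+0.0070833)^−240) = £242.99.
Total interest on Option 2 = 240 × £242.99 − £28,000 = £30,317.60.
Option 2 is lower by £13,040.40.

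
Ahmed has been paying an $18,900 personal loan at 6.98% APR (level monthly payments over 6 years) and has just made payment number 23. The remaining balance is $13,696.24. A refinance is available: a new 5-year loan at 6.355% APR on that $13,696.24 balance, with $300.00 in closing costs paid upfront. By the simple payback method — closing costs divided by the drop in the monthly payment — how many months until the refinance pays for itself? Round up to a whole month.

Current payment = 18,900 × 6.98%/12 / (1 − (1+0.0058167)^−72) = $322.04.
Refinanced payment = 13,696.24 × 0.0052958 / (1 − (1+0.0052958)^−60) = $267.05.
Monthly savings = $322.04 − $267.05 = $54.99.
Break-even = $300.00 / $54.99 = 5.46 → 6 months.

6 months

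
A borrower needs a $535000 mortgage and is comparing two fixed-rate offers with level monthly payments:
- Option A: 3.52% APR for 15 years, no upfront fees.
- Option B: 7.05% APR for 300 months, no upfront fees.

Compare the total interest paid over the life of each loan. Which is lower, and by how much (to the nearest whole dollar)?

Option A: monthly rate = 3.52%/12 = 0.0029333; payment = 535,000 × 0.0029333 / (1 − (1+0.0029333)^−180) = $3,829.88.
Total interest on Option A = 180 × $3,829.88 − $535,000 = $154,378.40.
Option B: monthly rate = 7.05%/12 = 0.0058750; payment = 535,000 × 0.0058750 / (1 − (1+0.0058750)^−300) = $3,798.35.
Total interest on Option B = 300 × $3,798.35 − $535,000 = $604,505.00.
Option A is lower by $450,126.60.

Option A by $450,127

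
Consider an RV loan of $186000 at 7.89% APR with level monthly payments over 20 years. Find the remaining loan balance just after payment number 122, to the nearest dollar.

$126,383

With monthly rate i = 7.89%/12 = 0.0065750, the balance after k of n payments is P · [(1+i)^n − (1+i)^k] / [(1+i)^n − 1].
(1+0.0065750)^240 = 4.82029415 and (1+0.0065750)^122 = 2.22448279, so the balance is 186,000 × (4.82029415 − 2.22448279) / (4.82029415 − 1) = $126,383.18.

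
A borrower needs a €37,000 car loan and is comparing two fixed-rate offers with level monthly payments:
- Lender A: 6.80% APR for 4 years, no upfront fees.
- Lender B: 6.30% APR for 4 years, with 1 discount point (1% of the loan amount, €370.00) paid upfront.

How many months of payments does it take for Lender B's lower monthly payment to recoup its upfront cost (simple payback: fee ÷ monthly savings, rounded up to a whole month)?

Lender A: at 6.80% the monthly rate is 0.0056667, so the payment is 37,000 × 0.0056667 / (1 − 1.0056667^−48) = €882.58.
Lender B: monthly rate = 6.3%/12 = 0.0052500; payment = 37,000 × 0.0052500 / (1 − (1+0.0052500)^−48) = €874.04.
Monthly savings = €882.58 − €874.04 = €8.54.
Break-even = €370.00 / €8.54 = 43.33 → 44 months.

44 months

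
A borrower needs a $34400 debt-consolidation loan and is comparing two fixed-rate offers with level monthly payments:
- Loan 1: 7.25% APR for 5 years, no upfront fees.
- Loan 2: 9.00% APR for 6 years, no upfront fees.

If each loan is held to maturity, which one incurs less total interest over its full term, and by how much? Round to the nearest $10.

Loan 1 by $3,530

Loan 1: monthly rate = 7.25%/12 = 0.0060417; payment = 34,400 × 0.0060417 / (1 − (1+0.0060417)^−60) = $685.23.
Total interest on Loan 1 = 60 × $685.23 − $34,400 = $6,713.80.
Loan 2: at 9.00% the monthly rate is 0.0075000, so the payment is 34,400 × 0.0075000 / (1 − 1.0075000^−72) = $620.08.
Total interest on Loan 2 = 72 × $620.08 − $34,400 = $10,245.76.
Loan 1 is lower by $3,531.96.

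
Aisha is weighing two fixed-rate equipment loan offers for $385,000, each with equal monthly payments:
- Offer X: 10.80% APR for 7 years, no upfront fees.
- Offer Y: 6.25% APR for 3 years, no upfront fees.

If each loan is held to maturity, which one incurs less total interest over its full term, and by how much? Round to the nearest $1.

Offer X: at 10.80% the monthly rate is 0.0090000, so the payment is 385,000 × 0.0090000 / (1 − 1.0090000^−84) = $6,551.72.
Total interest on Offer X = 84 × $6,551.72 − $385,000 = $165,344.48.
Offer Y: monthly rate = 6.25%/12 = 0.0052083; payment = 385,000 × 0.0052083 / (1 − (1+0.0052083)^−36) = $11,756.11.
Total interest on Offer Y = 36 × $11,756.11 − $385,000 = $38,219.96.
Offer Y is lower by $127,124.52.

Offer Y by $127,125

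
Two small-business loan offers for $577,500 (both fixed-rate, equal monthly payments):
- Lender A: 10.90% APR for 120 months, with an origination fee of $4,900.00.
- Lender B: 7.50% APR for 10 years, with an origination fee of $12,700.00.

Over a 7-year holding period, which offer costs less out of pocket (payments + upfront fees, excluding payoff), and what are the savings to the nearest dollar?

Lender B by $81,860

Lender A: at 10.90% the monthly rate is 0.0090833, so the payment is 577,500 × 0.0090833 / (1 − 1.0090833^−120) = $7,922.41.
Lender B: monthly rate = 7.5%/12 = 0.0062500; payment = 577,500 × 0.0062500 / (1 − (1+0.0062500)^−120) = $6,855.03.
Over 84 months: Lender A costs 84 × $7,922.41 + $4,900.00 = $670,382.44; Lender B costs 84 × $6,855.03 + $12,700.00 = $588,522.52.
Lender B is cheaper by $670,382.44 − $588,522.52 = $81,859.92.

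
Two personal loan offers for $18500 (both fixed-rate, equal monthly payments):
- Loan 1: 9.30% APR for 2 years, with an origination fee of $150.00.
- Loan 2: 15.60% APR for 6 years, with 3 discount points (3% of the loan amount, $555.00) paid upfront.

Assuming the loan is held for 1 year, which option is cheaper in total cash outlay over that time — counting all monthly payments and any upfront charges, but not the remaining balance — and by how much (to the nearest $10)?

Loan 2 by $5,000

Loan 1: at 9.30% the monthly rate is 0.0077500, so the payment is 18,500 × 0.0077500 / (1 − 1.0077500^−24) = $847.72.
Loan 2: at 15.60% the monthly rate is 0.0130000, so the payment is 18,500 × 0.0130000 / (1 − 1.0130000^−72) = $397.24.
Over 12 months: Loan 1 costs 12 × $847.72 + $150.00 = $10,322.64; Loan 2 costs 12 × $397.24 + $555.00 = $5,321.88.
Loan 2 is cheaper by $10,322.64 − $5,321.88 = $5,000.76.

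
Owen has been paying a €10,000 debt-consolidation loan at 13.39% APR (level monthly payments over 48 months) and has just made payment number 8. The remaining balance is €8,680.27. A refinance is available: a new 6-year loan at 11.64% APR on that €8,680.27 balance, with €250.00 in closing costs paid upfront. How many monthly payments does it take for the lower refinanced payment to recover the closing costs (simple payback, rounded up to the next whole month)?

3 months

Current payment = 10,000 × 13.39%/12 / (1 − (1+0.0111583)^−48) = €270.21.
Refinanced payment = 8,680.27 × 0.0097000 / (1 − (1+0.0097000)^−72) = €168.08.
Monthly savings = €270.21 − €168.08 = €102.13.
Break-even = €250.00 / €102.13 = 2.45 → 3 months.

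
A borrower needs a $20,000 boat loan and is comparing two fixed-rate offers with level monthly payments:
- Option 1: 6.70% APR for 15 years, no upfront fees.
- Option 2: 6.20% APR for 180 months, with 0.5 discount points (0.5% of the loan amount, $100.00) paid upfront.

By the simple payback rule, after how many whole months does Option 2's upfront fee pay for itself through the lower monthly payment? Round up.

19 months

Option 1: monthly rate = 6.7%/12 = 0.0055833; payment = 20,000 × 0.0055833 / (1 − (1+0.0055833)^−180) = $176.43.
Option 2: monthly rate = 6.2%/12 = 0.0051667; payment = 20,000 × 0.0051667 / (1 − (1+0.0051667)^−180) = $170.94.
Monthly savings = $176.43 − $170.94 = $5.49.
Break-even = $100.00 / $5.49 = 18.21 → 19 months.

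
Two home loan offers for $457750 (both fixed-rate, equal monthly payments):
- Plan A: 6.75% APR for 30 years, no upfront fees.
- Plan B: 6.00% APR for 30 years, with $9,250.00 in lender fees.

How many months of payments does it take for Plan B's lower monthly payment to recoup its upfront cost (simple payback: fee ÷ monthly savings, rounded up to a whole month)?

42 months

Plan A: monthly rate = 6.75%/12 = 0.0056250; payment = 457,750 × 0.0056250 / (1 − (1+0.0056250)^−360) = $2,968.96.
Plan B: monthly rate = 6%/12 = 0.0050000; payment = 457,750 × 0.0050000 / (1 − (1+0.0050000)^−360) = $2,744.44.
Monthly savings = $2,968.96 − $2,744.44 = $224.52.
Break-even = $9,250.00 / $224.52 = 41.20 → 42 months.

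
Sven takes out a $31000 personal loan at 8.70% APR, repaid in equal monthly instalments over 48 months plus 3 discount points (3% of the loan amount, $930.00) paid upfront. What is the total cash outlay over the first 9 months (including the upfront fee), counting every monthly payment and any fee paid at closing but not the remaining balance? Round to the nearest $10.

Monthly rate = 8.7%/12 = 0.0072500; payment = 31,000 × 0.0072500 / (1 − (1+0.0072500)^−48) = $767.03.
Total outlay = 9 × $767.03 + $930.00 = $7,833.27.

$7,830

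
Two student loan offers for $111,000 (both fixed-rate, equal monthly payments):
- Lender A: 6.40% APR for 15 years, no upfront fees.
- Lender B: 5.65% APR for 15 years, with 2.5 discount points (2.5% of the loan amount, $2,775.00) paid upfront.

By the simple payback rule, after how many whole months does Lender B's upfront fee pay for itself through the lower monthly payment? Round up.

Lender A: at 6.40% the monthly rate is 0.0053333, so the payment is 111,000 × 0.0053333 / (1 − 1.0053333^−180) = $960.84.
Lender B: at 5.65% the monthly rate is 0.0047083, so the payment is 111,000 × 0.0047083 / (1 − 1.0047083^−180) = $915.82.
Monthly savings = $960.84 − $915.82 = $45.02.
Break-even = $2,775.00 / $45.02 = 61.64 → 62 months.

62 months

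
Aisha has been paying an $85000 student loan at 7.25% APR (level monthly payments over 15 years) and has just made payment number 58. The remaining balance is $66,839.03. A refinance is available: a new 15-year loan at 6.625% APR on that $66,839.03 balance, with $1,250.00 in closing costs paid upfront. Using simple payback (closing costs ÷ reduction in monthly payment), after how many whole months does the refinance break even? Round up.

7 months

Current payment = 85,000 × 7.25%/12 / (1 − (1+0.0060417)^−180) = $775.93.
Refinanced payment = 66,839.03 × 0.0055208 / (1 − (1+0.0055208)^−180) = $586.84.
Monthly savings = $775.93 − $586.84 = $189.09.
Break-even = $1,250.00 / $189.09 = 6.61 → 7 months.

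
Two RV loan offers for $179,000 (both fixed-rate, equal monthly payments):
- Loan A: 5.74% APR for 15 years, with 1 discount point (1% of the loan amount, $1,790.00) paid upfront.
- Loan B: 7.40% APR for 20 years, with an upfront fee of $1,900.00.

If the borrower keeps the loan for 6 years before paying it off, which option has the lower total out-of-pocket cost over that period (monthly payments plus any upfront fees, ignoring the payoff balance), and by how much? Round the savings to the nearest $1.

Loan A: monthly rate = 5.74%/12 = 0.0047833; payment = 179,000 × 0.0047833 / (1 − (1+0.0047833)^−180) = $1,485.48.
Loan B: monthly rate = 7.4%/12 = 0.0061667; payment = 179,000 × 0.0061667 / (1 − (1+0.0061667)^−240) = $1,431.09.
Over 72 months: Loan A costs 72 × $1,485.48 + $1,790.00 = $108,744.56; Loan B costs 72 × $1,431.09 + $1,900.00 = $104,938.48.
Loan B is cheaper by $108,744.56 − $104,938.48 = $3,806.08.

Loan B by $3,806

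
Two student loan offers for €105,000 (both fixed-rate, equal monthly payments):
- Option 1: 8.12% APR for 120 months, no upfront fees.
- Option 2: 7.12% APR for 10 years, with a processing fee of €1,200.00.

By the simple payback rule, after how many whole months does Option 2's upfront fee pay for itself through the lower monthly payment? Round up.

22 months

Option 1: at 8.12% the monthly rate is 0.0067667, so the payment is 105,000 × 0.0067667 / (1 − 1.0067667^−120) = €1,280.61.
Option 2: at 7.12% the monthly rate is 0.0059333, so the payment is 105,000 × 0.0059333 / (1 − 1.0059333^−120) = €1,225.64.
Monthly savings = €1,280.61 − €1,225.64 = €54.97.
Break-even = €1,200.00 / €54.97 = 21.83 → 22 months.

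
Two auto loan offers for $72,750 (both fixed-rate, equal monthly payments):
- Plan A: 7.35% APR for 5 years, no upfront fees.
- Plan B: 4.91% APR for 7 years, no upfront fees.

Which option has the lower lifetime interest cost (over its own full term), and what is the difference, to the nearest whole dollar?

Plan A: monthly rate = 7.35%/12 = 0.0061250; payment = 72,750 × 0.0061250 / (1 − (1+0.0061250)^−60) = $1,452.58.
Total interest on Plan A = 60 × $1,452.58 − $72,750 = $14,404.80.
Plan B: monthly rate = 4.91%/12 = 0.0040917; payment = 72,750 × 0.0040917 / (1 − (1+0.0040917)^−84) = $1,025.17.
Total interest on Plan B = 84 × $1,025.17 − $72,750 = $13,364.28.
Plan B is lower by $1,040.52.

Plan B by $1,041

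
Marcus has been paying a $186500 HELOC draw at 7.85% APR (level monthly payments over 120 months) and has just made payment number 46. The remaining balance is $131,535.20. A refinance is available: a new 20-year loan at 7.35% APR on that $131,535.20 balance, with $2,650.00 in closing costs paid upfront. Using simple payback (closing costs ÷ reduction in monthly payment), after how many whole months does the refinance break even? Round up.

Current payment = 186,500 × 7.85%/12 / (1 − (1+0.0065417)^−120) = $2,248.00.
Refinanced payment = 131,535.20 × 0.0061250 / (1 − (1+0.0061250)^−240) = $1,047.61.
Monthly savings = $2,248.00 − $1,047.61 = $1,200.39.
Break-even = $2,650.00 / $1,200.39 = 2.21 → 3 months.

3 months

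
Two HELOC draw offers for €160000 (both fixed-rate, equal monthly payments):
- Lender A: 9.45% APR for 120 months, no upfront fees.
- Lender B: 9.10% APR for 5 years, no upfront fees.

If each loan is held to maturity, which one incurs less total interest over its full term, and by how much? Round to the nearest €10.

Lender A: monthly rate = 9.45%/12 = 0.0078750; payment = 160,000 × 0.0078750 / (1 − (1+0.0078750)^−120) = €2,065.98.
Total interest on Lender A = 120 × €2,065.98 − €160,000 = €87,917.60.
Lender B: monthly rate = 9.1%/12 = 0.0075833; payment = 160,000 × 0.0075833 / (1 − (1+0.0075833)^−60) = €3,329.11.
Total interest on Lender B = 60 × €3,329.11 − €160,000 = €39,746.60.
Lender B is lower by €48,171.00.

Lender B by €48,170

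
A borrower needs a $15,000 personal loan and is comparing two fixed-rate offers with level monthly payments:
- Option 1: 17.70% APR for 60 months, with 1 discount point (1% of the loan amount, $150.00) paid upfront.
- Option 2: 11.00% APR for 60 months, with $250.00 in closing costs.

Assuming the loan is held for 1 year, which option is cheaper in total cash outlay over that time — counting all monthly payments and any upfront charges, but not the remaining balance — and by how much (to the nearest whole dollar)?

Option 1: monthly rate = 17.7%/12 = 0.0147500; payment = 15,000 × 0.0147500 / (1 − (1+0.0147500)^−60) = $378.46.
Option 2: monthly rate = 11%/12 = 0.0091667; payment = 15,000 × 0.0091667 / (1 − (1+0.0091667)^−60) = $326.14.
Over 12 months: Option 1 costs 12 × $378.46 + $150.00 = $4,691.52; Option 2 costs 12 × $326.14 + $250.00 = $4,163.68.
Option 2 is cheaper by $4,691.52 − $4,163.68 = $527.84.

Option 2 by $528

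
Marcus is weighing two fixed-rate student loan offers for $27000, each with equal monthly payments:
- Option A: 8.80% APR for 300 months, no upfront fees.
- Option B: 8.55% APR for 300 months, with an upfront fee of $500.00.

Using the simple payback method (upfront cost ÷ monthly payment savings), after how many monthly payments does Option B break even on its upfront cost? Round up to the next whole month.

Option A: monthly rate = 8.8%/12 = 0.0073333; payment = 27,000 × 0.0073333 / (1 − (1+0.0073333)^−300) = $222.90.
Option B: monthly rate = 8.55%/12 = 0.0071250; payment = 27,000 × 0.0071250 / (1 − (1+0.0071250)^−300) = $218.32.
Monthly savings = $222.90 − $218.32 = $4.58.
Break-even = $500.00 / $4.58 = 109.17 → 110 months.

110 months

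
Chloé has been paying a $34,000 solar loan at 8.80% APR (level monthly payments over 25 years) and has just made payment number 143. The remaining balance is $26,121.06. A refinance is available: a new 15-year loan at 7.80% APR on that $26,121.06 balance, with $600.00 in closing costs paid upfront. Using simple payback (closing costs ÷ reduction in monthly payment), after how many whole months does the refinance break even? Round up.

18 months

Current payment = 34,000 × 8.8%/12 / (1 − (1+0.0073333)^−300) = $280.68.
Refinanced payment = 26,121.06 × 0.0065000 / (1 − (1+0.0065000)^−180) = $246.62.
Monthly savings = $280.68 − $246.62 = $34.06.
Break-even = $600.00 / $34.06 = 17.62 → 18 months.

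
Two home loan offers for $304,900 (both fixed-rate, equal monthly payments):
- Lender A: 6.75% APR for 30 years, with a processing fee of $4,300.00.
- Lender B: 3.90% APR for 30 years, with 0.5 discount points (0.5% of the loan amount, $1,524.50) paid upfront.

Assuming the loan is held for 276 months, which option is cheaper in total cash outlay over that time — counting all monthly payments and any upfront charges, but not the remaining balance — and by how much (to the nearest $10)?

Lender A: at 6.75% the monthly rate is 0.0056250, so the payment is 304,900 × 0.0056250 / (1 − 1.0056250^−360) = $1,977.58.
Lender B: monthly rate = 3.9%/12 = 0.0032500; payment = 304,900 × 0.0032500 / (1 − (1+0.0032500)^−360) = $1,438.12.
Over 276 months: Lender A costs 276 × $1,977.58 + $4,300.00 = $550,112.08; Lender B costs 276 × $1,438.12 + $1,524.50 = $398,445.62.
Lender B is cheaper by $550,112.08 − $398,445.62 = $151,666.46.

Lender B by $151,670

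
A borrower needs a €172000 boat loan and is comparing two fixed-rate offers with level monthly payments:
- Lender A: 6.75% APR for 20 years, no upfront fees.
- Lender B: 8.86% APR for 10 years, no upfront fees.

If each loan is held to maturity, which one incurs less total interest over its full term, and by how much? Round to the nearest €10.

Lender A: at 6.75% the monthly rate is 0.0056250, so the payment is 172,000 × 0.0056250 / (1 − 1.0056250^−240) = €1,307.83.
Total interest on Lender A = 240 × €1,307.83 − €172,000 = €141,879.20.
Lender B: monthly rate = 8.86%/12 = 0.0073833; payment = 172,000 × 0.0073833 / (1 − (1+0.0073833)^−120) = €2,165.81.
Total interest on Lender B = 120 × €2,165.81 − €172,000 = €87,897.20.
Lender B is lower by €53,982.00.

Lender B by €53,980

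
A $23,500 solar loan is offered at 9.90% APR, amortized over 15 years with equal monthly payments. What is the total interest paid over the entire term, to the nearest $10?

$21,700

At 9.90% the monthly rate is 0.0082500, so the payment is 23,500 × 0.0082500 / (1 − 1.0082500^−180) = $251.10.
Total paid = 180 × $251.10 = $45,198.00; interest = $45,198.00 − $23,500 = $21,698.00.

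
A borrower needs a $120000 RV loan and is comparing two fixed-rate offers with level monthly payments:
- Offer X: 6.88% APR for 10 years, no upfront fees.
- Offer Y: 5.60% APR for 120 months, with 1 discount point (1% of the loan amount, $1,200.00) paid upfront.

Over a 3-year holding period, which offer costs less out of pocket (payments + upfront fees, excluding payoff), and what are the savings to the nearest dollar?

Offer X: at 6.88% the monthly rate is 0.0057333, so the payment is 120,000 × 0.0057333 / (1 − 1.0057333^−120) = $1,385.89.
Offer Y: at 5.60% the monthly rate is 0.0046667, so the payment is 120,000 × 0.0046667 / (1 − 1.0046667^−120) = $1,308.27.
Over 36 months: Offer X costs 36 × $1,385.89 = $49,892.04; Offer Y costs 36 × $1,308.27 + $1,200.00 = $48,297.72.
Offer Y is cheaper by $49,892.04 − $48,297.72 = $1,594.32.

Offer Y by $1,594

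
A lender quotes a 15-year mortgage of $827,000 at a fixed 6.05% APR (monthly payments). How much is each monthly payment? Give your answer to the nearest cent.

$7,001.06

Monthly rate = 6.05%/12 = 0.0050417; payment = 827,000 × 0.0050417 / (1 − (1+0.0050417)^−180) = $7,001.06.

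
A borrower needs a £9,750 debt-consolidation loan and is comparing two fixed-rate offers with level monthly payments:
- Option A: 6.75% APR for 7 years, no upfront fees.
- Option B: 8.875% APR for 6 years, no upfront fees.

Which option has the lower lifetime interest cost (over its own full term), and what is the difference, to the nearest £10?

Option A: monthly rate = 6.75%/12 = 0.0056250; payment = 9,750 × 0.0056250 / (1 − (1+0.0056250)^−84) = £145.96.
Total interest on Option A = 84 × £145.96 − £9,750 = £2,510.64.
Option B: at 8.875% the monthly rate is 0.0073958, so the payment is 9,750 × 0.0073958 / (1 − 1.0073958^−72) = £175.14.
Total interest on Option B = 72 × £175.14 − £9,750 = £2,860.08.
Option A is lower by £349.44.

Option A by £350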